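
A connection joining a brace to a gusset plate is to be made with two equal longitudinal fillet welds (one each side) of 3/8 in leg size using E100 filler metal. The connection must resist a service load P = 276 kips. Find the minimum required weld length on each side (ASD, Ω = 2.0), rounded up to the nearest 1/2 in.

L = 17.5 in on each side

E100XX → F_EXX = 100 ksi.
Throat t_e = 0.707 × 0.375 = 0.2651 in.
r_n/Ω = (0.6 × 100 × 0.2651) / 2.0 = 7.954 kip/in.
L_req = P / (r_n/Ω) = 276 / 7.954 = 34.7 in total.
Per side: 34.7 / 2 = 17.35 in.
Round up → use L = 17.5 in on each side.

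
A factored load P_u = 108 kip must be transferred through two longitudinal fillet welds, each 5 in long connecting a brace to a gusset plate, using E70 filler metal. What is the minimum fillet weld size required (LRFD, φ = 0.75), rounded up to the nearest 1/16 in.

E70XX → F_EXX = 70 ksi.
Total weld length L = 10 in.
Required throat t_e = P_u / (φ × 0.6 F_EXX × L) = 108 / (0.75 × 0.6 × 70 × 10) = 0.3429 in.
Required leg w = t_e / 0.707 = 0.4849 in → use 1/2 in.

w = 1/2 in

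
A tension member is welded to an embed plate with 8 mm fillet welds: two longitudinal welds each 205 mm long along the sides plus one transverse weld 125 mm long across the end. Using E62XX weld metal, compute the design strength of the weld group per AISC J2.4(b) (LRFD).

φR_n ≈ 846 kN

E62XX → F_EXX = 620 MPa.
t_e = 0.707 × 8 = 5.656 mm.
R_nwl = 0.6 × 620 × 5.656 × 410 × 10⁻³ = 862.7 kN (longitudinal, 2 welds).
R_nwt = 0.6 × 620 × 5.656 × 125 × 10⁻³ = 263 kN (transverse, base value).
(i) R_nwl + R_nwt = 1126 kN; (ii) 0.85 R_nwl + 1.5 R_nwt = 1128 kN.
R_n = max = 1128 kN [governs: (ii)]; φR_n = 845.8 kN.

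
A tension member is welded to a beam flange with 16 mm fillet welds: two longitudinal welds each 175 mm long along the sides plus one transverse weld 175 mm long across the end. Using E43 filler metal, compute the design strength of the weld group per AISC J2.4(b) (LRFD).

φR_n ≈ 1230 kN

E43XX → F_EXX = 430 MPa.
t_e = 0.707 × 16 = 11.31 mm.
R_nwl = 0.6 × 430 × 11.31 × 350 × 10⁻³ = 1021 kN (longitudinal, 2 welds).
R_nwt = 0.6 × 430 × 11.31 × 175 × 10⁻³ = 510.7 kN (transverse, base value).
(i) R_nwl + R_nwt = 1532 kN; (ii) 0.85 R_nwl + 1.5 R_nwt = 1634 kN.
R_n = max = 1634 kN [governs: (ii)]; φR_n = 1226 kN.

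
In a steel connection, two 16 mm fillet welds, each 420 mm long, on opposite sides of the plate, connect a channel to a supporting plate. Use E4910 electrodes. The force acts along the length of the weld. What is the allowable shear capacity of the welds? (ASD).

E49XX → F_EXX = 490 MPa.
Effective throat t_e = 0.707 × 16 = 11.31 mm.
Total length L = 840 mm; A_we = 11.31 × 840 = 9502 mm².
F_nw = 0.6 F_EXX = 0.6 × 490 = 294 MPa.
R_n = 294 × 9502 × 10⁻³ = 2794 kN; R_n/Ω = 2794/2.0 = 1397 kN.

R_n/Ω ≈ 1400 kN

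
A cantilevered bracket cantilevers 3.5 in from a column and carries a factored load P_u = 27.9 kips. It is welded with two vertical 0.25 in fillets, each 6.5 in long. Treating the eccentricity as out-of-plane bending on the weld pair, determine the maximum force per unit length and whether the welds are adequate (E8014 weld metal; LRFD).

f_max ≈ 7.26 kip/in; NOT adequate

E80XX → F_EXX = 80 ksi.
L_w = 2 × 6.5 = 13 in; section modulus (unit throat) S = 2 × L²/6 = 14.08 in².
Direct shear f_v = P/L_w = 27.9/13 = 2.146 kip/in.
Moment M = P × e = 27.9 × 3.5 = 97.65 kip·in; bending f_b = M/S = 6.934 kip/in.
f_max = √(f_v² + f_b²) = √(2.146² + 6.934²) = 7.258 kip/in.
φr_n = 0.75 × 0.6 × 80 × (0.707 × 0.25) = 6.363 kip/in → NOT adequate.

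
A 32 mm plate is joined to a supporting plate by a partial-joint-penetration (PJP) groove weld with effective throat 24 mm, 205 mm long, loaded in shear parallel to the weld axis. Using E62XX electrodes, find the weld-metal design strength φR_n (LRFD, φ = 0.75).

φR_n ≈ 1370 kN

E62XX → F_EXX = 620 MPa.
Effective throat (given) t_e = 24 mm.
A_we = 24 × 205 = 4920 mm².
F_nw = 0.6 F_EXX = 372 MPa.
φR_n = 0.75 × 372 × 4920 × 10⁻³ = 1373 kN.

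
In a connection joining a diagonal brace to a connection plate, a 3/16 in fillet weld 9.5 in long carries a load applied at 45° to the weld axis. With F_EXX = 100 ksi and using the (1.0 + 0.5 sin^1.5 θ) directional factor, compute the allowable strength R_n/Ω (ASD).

R_n/Ω ≈ 49 kip

t_e = 0.707 × 0.1875 = 0.1326 in; A_we = 0.1326 × 9.5 = 1.259 in².
Directional factor: 1.0 + 0.5 sin^1.5(45°) = 1.297.
F_nw = 0.6 × 100 × 1.297 = 77.84 ksi.
R_n/Ω = (77.84 × 1.259) / 2.0 = 49.01 kip.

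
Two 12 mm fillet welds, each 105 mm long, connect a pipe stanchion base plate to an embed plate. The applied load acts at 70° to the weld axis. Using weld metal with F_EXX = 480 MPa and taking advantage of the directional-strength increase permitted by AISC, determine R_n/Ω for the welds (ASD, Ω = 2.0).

R_n/Ω ≈ 373 kN

t_e = 0.707 × 12 = 8.484 mm; A_we = 8.484 × 210 = 1782 mm².
Directional factor: 1.0 + 0.5 sin^1.5(70°) = 1.455.
F_nw = 0.6 × 480 × 1.455 = 419.2 MPa.
R_n/Ω = (419.2 × 1782) / 2.0 × 10⁻³ = 373.4 kN.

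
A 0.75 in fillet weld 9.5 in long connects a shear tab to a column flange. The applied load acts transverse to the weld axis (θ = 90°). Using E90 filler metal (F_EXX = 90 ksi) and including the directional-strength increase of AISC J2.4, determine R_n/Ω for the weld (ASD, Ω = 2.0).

t_e = 0.707 × 0.75 = 0.5302 in; A_we = 0.5302 × 9.5 = 5.037 in².
Directional factor: 1.0 + 0.5 sin^1.5(90°) = 1.5.
F_nw = 0.6 × 90 × 1.5 = 81 ksi.
R_n/Ω = (81 × 5.037) / 2.0 = 204 kip.

R_n/Ω ≈ 204 kip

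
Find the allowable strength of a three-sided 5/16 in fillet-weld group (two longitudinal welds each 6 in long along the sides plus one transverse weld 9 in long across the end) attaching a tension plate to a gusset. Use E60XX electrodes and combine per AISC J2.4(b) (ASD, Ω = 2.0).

R_n/Ω ≈ 94.3 kips

E60XX → F_EXX = 60 ksi.
t_e = 0.707 × 0.3125 = 0.2209 in.
R_nwl = 0.6 × 60 × 0.2209 × 12 = 95.44 kips (longitudinal, 2 welds).
R_nwt = 0.6 × 60 × 0.2209 × 9 = 71.58 kips (transverse, base value).
(i) R_nwl + R_nwt = 167 kips; (ii) 0.85 R_nwl + 1.5 R_nwt = 188.5 kips.
R_n = max = 188.5 kips [governs: (ii)]; R_n/Ω = 94.25 kips.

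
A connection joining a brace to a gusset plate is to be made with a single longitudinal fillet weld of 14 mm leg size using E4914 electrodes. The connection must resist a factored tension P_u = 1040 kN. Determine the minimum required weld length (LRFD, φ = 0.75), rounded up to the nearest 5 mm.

L = 480 mm

E49XX → F_EXX = 490 MPa.
Throat t_e = 0.707 × 14 = 9.898 mm.
φr_n = 0.75 × 0.6 × 490 × 9.898 × 10⁻³ = 2.183 kN/mm.
L_req = P_u / φr_n = 1040 / 2.183 = 476.5 mm total.
Round up → use L = 480 mm.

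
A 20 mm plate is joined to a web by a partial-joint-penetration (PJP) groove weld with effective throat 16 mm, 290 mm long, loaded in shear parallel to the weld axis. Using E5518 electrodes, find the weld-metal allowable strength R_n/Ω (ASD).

E55XX → F_EXX = 550 MPa.
Effective throat (given) t_e = 16 mm.
A_we = 16 × 290 = 4640 mm².
F_nw = 0.6 F_EXX = 330 MPa.
R_n/Ω = (330 × 4640) / 2.0 × 10⁻³ = 765.6 kN.

R_n/Ω ≈ 766 kN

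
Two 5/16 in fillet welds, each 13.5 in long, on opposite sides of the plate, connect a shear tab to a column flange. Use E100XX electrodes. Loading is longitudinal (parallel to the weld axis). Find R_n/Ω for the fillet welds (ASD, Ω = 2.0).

R_n/Ω ≈ 179 kip

E100XX → F_EXX = 100 ksi.
Effective throat t_e = 0.707 × 0.3125 = 0.2209 in.
Total length L = 27 in; A_we = 0.2209 × 27 = 5.965 in².
F_nw = 0.6 F_EXX = 0.6 × 100 = 60 ksi.
R_n = 60 × 5.965 = 357.9 kip; R_n/Ω = 357.9/2.0 = 179 kip.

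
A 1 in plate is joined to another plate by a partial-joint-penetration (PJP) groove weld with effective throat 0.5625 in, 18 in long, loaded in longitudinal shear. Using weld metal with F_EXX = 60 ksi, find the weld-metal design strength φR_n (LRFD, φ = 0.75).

φR_n ≈ 273 kips

Effective throat (given) t_e = 0.5625 in.
A_we = 0.5625 × 18 = 10.12 in².
F_nw = 0.6 F_EXX = 36 ksi.
φR_n = 0.75 × 36 × 10.12 = 273.4 kips.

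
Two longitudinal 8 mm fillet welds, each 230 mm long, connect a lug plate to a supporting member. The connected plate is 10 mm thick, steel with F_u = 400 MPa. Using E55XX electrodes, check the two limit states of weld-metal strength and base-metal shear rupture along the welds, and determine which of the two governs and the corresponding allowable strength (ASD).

R_n/Ω ≈ 429 kN (weld metal governs)

E55XX → F_EXX = 550 MPa.
t_e = 0.707 × 8 = 5.656 mm; L = 460 mm.
Weld metal: R_n/Ω = (1/2.0) × 0.6 × 550 × 5.656 × 460 × 10⁻³ = 429.3 kN.
Base metal (shear rupture): R_n/Ω = (1/2.0) × 0.6 × 400 × 10 × 460 × 10⁻³ = 552 kN.
Governing: weld metal.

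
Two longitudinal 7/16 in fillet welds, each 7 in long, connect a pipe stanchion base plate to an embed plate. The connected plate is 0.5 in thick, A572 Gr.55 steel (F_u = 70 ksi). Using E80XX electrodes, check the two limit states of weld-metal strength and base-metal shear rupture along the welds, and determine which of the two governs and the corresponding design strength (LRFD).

φR_n ≈ 156 kips (weld metal governs)

E80XX → F_EXX = 80 ksi.
t_e = 0.707 × 0.4375 = 0.3093 in; L = 14 in.
Weld metal: φR_n = 0.75 × 0.6 × 80 × 0.3093 × 14 = 155.9 kips.
Base metal (shear rupture): φR_n = 0.75 × 0.6 × 70 × 0.5 × 14 = 220.5 kips.
Governing: weld metal.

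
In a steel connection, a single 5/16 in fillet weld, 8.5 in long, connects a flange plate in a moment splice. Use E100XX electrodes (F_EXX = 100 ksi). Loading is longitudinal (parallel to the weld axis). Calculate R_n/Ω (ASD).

Effective throat t_e = 0.707 × 0.3125 = 0.2209 in.
Total length L = 8.5 in; A_we = 0.2209 × 8.5 = 1.878 in².
F_nw = 0.6 F_EXX = 0.6 × 100 = 60 ksi.
R_n = 60 × 1.878 = 112.7 kips; R_n/Ω = 112.7/2.0 = 56.34 kips.

R_n/Ω ≈ 56.3 kips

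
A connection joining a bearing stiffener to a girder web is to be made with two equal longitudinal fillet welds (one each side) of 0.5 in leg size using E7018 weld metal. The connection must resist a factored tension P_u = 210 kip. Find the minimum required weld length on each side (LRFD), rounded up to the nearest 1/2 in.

E70XX → F_EXX = 70 ksi.
Throat t_e = 0.707 × 0.5 = 0.3535 in.
φr_n = 0.75 × 0.6 × 70 × 0.3535 = 11.14 kip/in.
L_req = P_u / φr_n = 210 / 11.14 = 18.86 in total.
Per side: 18.86 / 2 = 9.43 in.
Round up → use L = 9.5 in on each side.

L = 9.5 in on each side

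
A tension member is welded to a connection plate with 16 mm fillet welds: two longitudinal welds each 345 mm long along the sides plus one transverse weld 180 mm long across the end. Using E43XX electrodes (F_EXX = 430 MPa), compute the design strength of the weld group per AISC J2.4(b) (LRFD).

t_e = 0.707 × 16 = 11.31 mm.
R_nwl = 0.6 × 430 × 11.31 × 690 × 10⁻³ = 2014 kN (longitudinal, 2 welds).
R_nwt = 0.6 × 430 × 11.31 × 180 × 10⁻³ = 525.3 kN (transverse, base value).
(i) R_nwl + R_nwt = 2539 kN; (ii) 0.85 R_nwl + 1.5 R_nwt = 2500 kN.
R_n = max = 2539 kN [governs: (i)]; φR_n = 1904 kN.

φR_n ≈ 1900 kN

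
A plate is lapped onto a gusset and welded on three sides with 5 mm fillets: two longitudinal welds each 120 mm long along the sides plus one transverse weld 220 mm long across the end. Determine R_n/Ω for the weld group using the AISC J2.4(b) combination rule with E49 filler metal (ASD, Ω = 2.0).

E49XX → F_EXX = 490 MPa.
t_e = 0.707 × 5 = 3.535 mm.
R_nwl = 0.6 × 490 × 3.535 × 240 × 10⁻³ = 249.4 kN (longitudinal, 2 welds).
R_nwt = 0.6 × 490 × 3.535 × 220 × 10⁻³ = 228.6 kN (transverse, base value).
(i) R_nwl + R_nwt = 478.1 kN; (ii) 0.85 R_nwl + 1.5 R_nwt = 555 kN.
R_n = max = 555 kN [governs: (ii)]; R_n/Ω = 277.5 kN.

R_n/Ω ≈ 277 kN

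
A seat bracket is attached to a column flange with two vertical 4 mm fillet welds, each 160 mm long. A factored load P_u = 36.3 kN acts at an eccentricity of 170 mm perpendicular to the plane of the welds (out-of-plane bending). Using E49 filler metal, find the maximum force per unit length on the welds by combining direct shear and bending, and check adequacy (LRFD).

E49XX → F_EXX = 490 MPa.
L_w = 2 × 160 = 320 mm; section modulus (unit throat) S = 2 × L²/6 = 8533 mm².
Direct shear f_v = P/L_w = 36.3×10³/320 = 113.4 N/mm.
Moment M = P × e = 36.3×10³ × 170 = 6171000 N·mm; bending f_b = M/S = 723.2 N/mm.
f_max = √(f_v² + f_b²) = √(113.4² + 723.2²) = 732 N/mm.
φr_n = 0.75 × 0.6 × 490 × (0.707 × 4) = 623.6 N/mm → NOT adequate.

f_max ≈ 732 N/mm; NOT adequate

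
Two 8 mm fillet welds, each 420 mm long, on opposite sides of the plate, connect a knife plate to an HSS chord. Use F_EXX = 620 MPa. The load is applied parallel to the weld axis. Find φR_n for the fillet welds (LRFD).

φR_n ≈ 1330 kN

Effective throat t_e = 0.707 × 8 = 5.656 mm.
Total length L = 840 mm; A_we = 5.656 × 840 = 4751 mm².
F_nw = 0.6 F_EXX = 0.6 × 620 = 372 MPa.
φR_n = 0.75 × 372 × 4751 × 10⁻³ = 1326 kN.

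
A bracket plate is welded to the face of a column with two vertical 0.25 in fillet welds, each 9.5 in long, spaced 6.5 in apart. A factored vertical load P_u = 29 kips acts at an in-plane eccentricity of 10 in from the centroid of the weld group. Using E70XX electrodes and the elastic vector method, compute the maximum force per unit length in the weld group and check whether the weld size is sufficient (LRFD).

f_max ≈ 5.86 kip/in; NOT adequate

E70XX → F_EXX = 70 ksi.
Total weld length L_w = 19 in. Treat welds as unit-width lines.
Polar moment about centroid: J = 2[d³/12 + d(b/2)²] = 2[9.5³/12 + 9.5×3.25²] = 343.6 in³.
Direct shear f_v = P/L_w = 29 / 19 = 1.526 kip/in (vertical).
Torsion M = P·e = 29 × 10 = 290 kip·in.
Critical point at (x, y) = (3.25, 4.75) from centroid. f_tx = M·y/J = 4.009 kip/in; f_ty = M·x/J = 2.743 kip/in.
Resultant f_max = √[f_tx² + (f_v + f_ty)²] = √[4.009² + (1.526 + 2.743)²] = 5.857 kip/in.
Capacity per unit length: φr_n = 0.75 × 0.6 × 70 × (0.707 × 0.25) = 5.568 kip/in.
5.857 > 5.568 → NOT adequate.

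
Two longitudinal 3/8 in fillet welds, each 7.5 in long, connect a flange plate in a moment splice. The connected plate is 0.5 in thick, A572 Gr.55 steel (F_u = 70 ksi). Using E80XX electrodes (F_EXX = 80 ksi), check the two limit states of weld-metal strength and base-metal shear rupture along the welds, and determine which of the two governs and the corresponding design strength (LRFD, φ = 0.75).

t_e = 0.707 × 0.375 = 0.2651 in; L = 15 in.
Weld metal: φR_n = 0.75 × 0.6 × 80 × 0.2651 × 15 = 143.2 kips.
Base metal (shear rupture): φR_n = 0.75 × 0.6 × 70 × 0.5 × 15 = 236.2 kips.
Governing: weld metal.

φR_n ≈ 143 kips (weld metal governs)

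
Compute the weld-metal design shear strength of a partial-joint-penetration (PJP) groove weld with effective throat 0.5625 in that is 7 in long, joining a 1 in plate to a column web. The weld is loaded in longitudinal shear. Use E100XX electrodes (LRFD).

E100XX → F_EXX = 100 ksi.
Effective throat (given) t_e = 0.5625 in.
A_we = 0.5625 × 7 = 3.938 in².
F_nw = 0.6 F_EXX = 60 ksi.
φR_n = 0.75 × 60 × 3.938 = 177.2 kip.

φR_n ≈ 177 kip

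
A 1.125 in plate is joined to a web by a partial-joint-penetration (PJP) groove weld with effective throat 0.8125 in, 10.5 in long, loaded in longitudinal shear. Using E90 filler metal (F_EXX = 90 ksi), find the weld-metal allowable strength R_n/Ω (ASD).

R_n/Ω ≈ 230 kip

Effective throat (given) t_e = 0.8125 in.
A_we = 0.8125 × 10.5 = 8.531 in².
F_nw = 0.6 F_EXX = 54 ksi.
R_n/Ω = (54 × 8.531) / 2.0 = 230.3 kip.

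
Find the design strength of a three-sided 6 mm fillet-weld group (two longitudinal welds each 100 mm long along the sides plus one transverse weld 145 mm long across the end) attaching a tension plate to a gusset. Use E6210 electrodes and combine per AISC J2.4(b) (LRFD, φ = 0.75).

E62XX → F_EXX = 620 MPa.
t_e = 0.707 × 6 = 4.242 mm.
R_nwl = 0.6 × 620 × 4.242 × 200 × 10⁻³ = 315.6 kN (longitudinal, 2 welds).
R_nwt = 0.6 × 620 × 4.242 × 145 × 10⁻³ = 228.8 kN (transverse, base value).
(i) R_nwl + R_nwt = 544.4 kN; (ii) 0.85 R_nwl + 1.5 R_nwt = 611.5 kN.
R_n = max = 611.5 kN [governs: (ii)]; φR_n = 458.6 kN.

φR_n ≈ 459 kN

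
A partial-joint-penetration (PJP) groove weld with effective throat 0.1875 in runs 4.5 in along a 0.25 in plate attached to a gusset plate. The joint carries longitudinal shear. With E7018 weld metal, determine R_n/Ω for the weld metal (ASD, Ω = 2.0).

R_n/Ω ≈ 17.7 kips

E70XX → F_EXX = 70 ksi.
Effective throat (given) t_e = 0.1875 in.
A_we = 0.1875 × 4.5 = 0.8438 in².
F_nw = 0.6 F_EXX = 42 ksi.
R_n/Ω = (42 × 0.8438) / 2.0 = 17.72 kips.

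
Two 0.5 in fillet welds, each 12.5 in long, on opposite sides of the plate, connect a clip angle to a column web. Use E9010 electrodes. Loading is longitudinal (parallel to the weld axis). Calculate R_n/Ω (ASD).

E90XX → F_EXX = 90 ksi.
Effective throat t_e = 0.707 × 0.5 = 0.3535 in.
Total length L = 25 in; A_we = 0.3535 × 25 = 8.838 in².
F_nw = 0.6 F_EXX = 0.6 × 90 = 54 ksi.
R_n = 54 × 8.838 = 477.2 kips; R_n/Ω = 477.2/2.0 = 238.6 kips.

R_n/Ω ≈ 239 kips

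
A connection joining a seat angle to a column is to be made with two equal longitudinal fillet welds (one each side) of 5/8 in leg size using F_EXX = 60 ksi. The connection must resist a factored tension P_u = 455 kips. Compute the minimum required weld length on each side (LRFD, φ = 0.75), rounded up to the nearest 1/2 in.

L = 19.5 in on each side

Throat t_e = 0.707 × 0.625 = 0.4419 in.
φr_n = 0.75 × 0.6 × 60 × 0.4419 = 11.93 kips/in.
L_req = P_u / φr_n = 455 / 11.93 = 38.14 in total.
Per side: 38.14 / 2 = 19.07 in.
Round up → use L = 19.5 in on each side.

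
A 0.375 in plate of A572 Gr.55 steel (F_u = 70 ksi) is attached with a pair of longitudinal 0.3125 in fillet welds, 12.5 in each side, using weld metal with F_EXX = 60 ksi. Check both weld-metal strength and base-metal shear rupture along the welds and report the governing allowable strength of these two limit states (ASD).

R_n/Ω ≈ 99.4 kips (weld metal governs)

t_e = 0.707 × 0.3125 = 0.2209 in; L = 25 in.
Weld metal: R_n/Ω = (1/2.0) × 0.6 × 60 × 0.2209 × 25 = 99.42 kips.
Base metal (shear rupture): R_n/Ω = (1/2.0) × 0.6 × 70 × 0.375 × 25 = 196.9 kips.
Governing: weld metal.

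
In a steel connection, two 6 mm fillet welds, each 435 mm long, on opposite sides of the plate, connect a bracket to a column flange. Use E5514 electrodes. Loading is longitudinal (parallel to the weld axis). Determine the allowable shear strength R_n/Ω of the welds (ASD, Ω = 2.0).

R_n/Ω ≈ 609 kN

E55XX → F_EXX = 550 MPa.
Effective throat t_e = 0.707 × 6 = 4.242 mm.
Total length L = 870 mm; A_we = 4.242 × 870 = 3691 mm².
F_nw = 0.6 F_EXX = 0.6 × 550 = 330 MPa.
R_n = 330 × 3691 × 10⁻³ = 1218 kN; R_n/Ω = 1218/2.0 = 608.9 kN.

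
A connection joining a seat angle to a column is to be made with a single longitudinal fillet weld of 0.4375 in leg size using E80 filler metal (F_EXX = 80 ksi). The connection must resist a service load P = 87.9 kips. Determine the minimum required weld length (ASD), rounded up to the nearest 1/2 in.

L = 12 in

Throat t_e = 0.707 × 0.4375 = 0.3093 in.
r_n/Ω = (0.6 × 80 × 0.3093) / 2.0 = 7.423 kip/in.
L_req = P / (r_n/Ω) = 87.9 / 7.423 = 11.84 in total.
Round up → use L = 12 in.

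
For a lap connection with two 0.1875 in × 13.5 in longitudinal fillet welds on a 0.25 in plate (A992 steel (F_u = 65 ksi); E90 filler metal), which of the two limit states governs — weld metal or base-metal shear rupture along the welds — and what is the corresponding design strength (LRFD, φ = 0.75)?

E90XX → F_EXX = 90 ksi.
t_e = 0.707 × 0.1875 = 0.1326 in; L = 27 in.
Weld metal: φR_n = 0.75 × 0.6 × 90 × 0.1326 × 27 = 145 kips.
Base metal (shear rupture): φR_n = 0.75 × 0.6 × 65 × 0.25 × 27 = 197.4 kips.
Governing: weld metal.

φR_n ≈ 145 kips (weld metal governs)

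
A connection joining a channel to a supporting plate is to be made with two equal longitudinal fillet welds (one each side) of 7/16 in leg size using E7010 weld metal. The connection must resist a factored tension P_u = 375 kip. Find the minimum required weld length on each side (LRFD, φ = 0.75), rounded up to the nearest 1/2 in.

L = 19.5 in on each side

E70XX → F_EXX = 70 ksi.
Throat t_e = 0.707 × 0.4375 = 0.3093 in.
φr_n = 0.75 × 0.6 × 70 × 0.3093 = 9.743 kip/in.
L_req = P_u / φr_n = 375 / 9.743 = 38.49 in total.
Per side: 38.49 / 2 = 19.24 in.
Round up → use L = 19.5 in on each side.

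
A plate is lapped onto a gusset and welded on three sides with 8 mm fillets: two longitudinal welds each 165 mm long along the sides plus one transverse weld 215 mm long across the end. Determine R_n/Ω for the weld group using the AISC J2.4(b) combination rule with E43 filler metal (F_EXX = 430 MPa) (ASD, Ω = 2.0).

R_n/Ω ≈ 440 kN

t_e = 0.707 × 8 = 5.656 mm.
R_nwl = 0.6 × 430 × 5.656 × 330 × 10⁻³ = 481.6 kN (longitudinal, 2 welds).
R_nwt = 0.6 × 430 × 5.656 × 215 × 10⁻³ = 313.7 kN (transverse, base value).
(i) R_nwl + R_nwt = 795.3 kN; (ii) 0.85 R_nwl + 1.5 R_nwt = 879.9 kN.
R_n = max = 879.9 kN [governs: (ii)]; R_n/Ω = 440 kN.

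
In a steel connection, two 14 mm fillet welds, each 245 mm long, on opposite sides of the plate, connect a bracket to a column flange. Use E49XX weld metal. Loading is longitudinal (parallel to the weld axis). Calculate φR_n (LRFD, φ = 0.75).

E49XX → F_EXX = 490 MPa.
Effective throat t_e = 0.707 × 14 = 9.898 mm.
Total length L = 490 mm; A_we = 9.898 × 490 = 4850 mm².
F_nw = 0.6 F_EXX = 0.6 × 490 = 294 MPa.
φR_n = 0.75 × 294 × 4850 × 10⁻³ = 1069 kN.

φR_n ≈ 1070 kN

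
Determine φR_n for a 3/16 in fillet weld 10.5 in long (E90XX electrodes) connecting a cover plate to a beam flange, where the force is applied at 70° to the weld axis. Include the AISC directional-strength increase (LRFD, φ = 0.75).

φR_n ≈ 82 kips

E90XX → F_EXX = 90 ksi.
t_e = 0.707 × 0.1875 = 0.1326 in; A_we = 0.1326 × 10.5 = 1.392 in².
Directional factor: 1.0 + 0.5 sin^1.5(70°) = 1.455.
F_nw = 0.6 × 90 × 1.455 = 78.59 ksi.
φR_n = 0.75 × 78.59 × 1.392 = 82.05 kips.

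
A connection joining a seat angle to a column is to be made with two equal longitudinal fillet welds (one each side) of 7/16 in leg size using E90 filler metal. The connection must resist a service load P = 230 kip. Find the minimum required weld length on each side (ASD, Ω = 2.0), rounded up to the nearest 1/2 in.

L = 14 in on each side

E90XX → F_EXX = 90 ksi.
Throat t_e = 0.707 × 0.4375 = 0.3093 in.
r_n/Ω = (0.6 × 90 × 0.3093) / 2.0 = 8.351 kip/in.
L_req = P / (r_n/Ω) = 230 / 8.351 = 27.54 in total.
Per side: 27.54 / 2 = 13.77 in.
Round up → use L = 14 in on each side.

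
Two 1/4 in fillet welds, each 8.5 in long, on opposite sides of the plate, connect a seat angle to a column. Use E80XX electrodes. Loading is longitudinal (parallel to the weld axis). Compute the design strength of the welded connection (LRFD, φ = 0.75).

E80XX → F_EXX = 80 ksi.
Effective throat t_e = 0.707 × 0.25 = 0.1767 in.
Total length L = 17 in; A_we = 0.1767 × 17 = 3.005 in².
F_nw = 0.6 F_EXX = 0.6 × 80 = 48 ksi.
φR_n = 0.75 × 48 × 3.005 = 108.2 kip.

φR_n ≈ 108 kip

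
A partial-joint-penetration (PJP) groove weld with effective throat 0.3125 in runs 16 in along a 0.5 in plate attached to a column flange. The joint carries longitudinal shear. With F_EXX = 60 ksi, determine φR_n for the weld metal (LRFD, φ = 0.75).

φR_n ≈ 135 kips

Effective throat (given) t_e = 0.3125 in.
A_we = 0.3125 × 16 = 5 in².
F_nw = 0.6 F_EXX = 36 ksi.
φR_n = 0.75 × 36 × 5 = 135 kips.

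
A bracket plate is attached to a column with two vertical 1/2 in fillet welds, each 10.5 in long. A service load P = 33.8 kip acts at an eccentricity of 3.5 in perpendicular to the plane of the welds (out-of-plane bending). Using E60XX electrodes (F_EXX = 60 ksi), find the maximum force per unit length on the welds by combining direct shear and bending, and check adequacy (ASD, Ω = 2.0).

f_max ≈ 3.6 kip/in; adequate

L_w = 2 × 10.5 = 21 in; section modulus (unit throat) S = 2 × L²/6 = 36.75 in².
Direct shear f_v = P/L_w = 33.8/21 = 1.61 kip/in.
Moment M = P × e = 33.8 × 3.5 = 118.3 kip·in; bending f_b = M/S = 3.219 kip/in.
f_max = √(f_v² + f_b²) = √(1.61² + 3.219²) = 3.599 kip/in.
r_n/Ω = (1/2.0) × 0.6 × 60 × (0.707 × 0.5) = 6.363 kip/in → adequate.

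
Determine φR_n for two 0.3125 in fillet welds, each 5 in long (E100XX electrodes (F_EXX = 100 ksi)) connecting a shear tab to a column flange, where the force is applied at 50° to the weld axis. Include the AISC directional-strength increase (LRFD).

t_e = 0.707 × 0.3125 = 0.2209 in; A_we = 0.2209 × 10 = 2.209 in².
Directional factor: 1.0 + 0.5 sin^1.5(50°) = 1.335.
F_nw = 0.6 × 100 × 1.335 = 80.11 ksi.
φR_n = 0.75 × 80.11 × 2.209 = 132.8 kip.

φR_n ≈ 133 kip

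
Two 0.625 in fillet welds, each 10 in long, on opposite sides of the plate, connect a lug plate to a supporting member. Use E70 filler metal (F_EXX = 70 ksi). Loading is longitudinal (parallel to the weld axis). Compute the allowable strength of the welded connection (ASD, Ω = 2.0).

Effective throat t_e = 0.707 × 0.625 = 0.4419 in.
Total length L = 20 in; A_we = 0.4419 × 20 = 8.837 in².
F_nw = 0.6 F_EXX = 0.6 × 70 = 42 ksi.
R_n = 42 × 8.837 = 371.2 kip; R_n/Ω = 371.2/2.0 = 185.6 kip.

R_n/Ω ≈ 186 kip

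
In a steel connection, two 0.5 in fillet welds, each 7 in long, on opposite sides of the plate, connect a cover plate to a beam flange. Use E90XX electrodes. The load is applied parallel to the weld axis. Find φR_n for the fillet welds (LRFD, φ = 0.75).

φR_n ≈ 200 kips

E90XX → F_EXX = 90 ksi.
Effective throat t_e = 0.707 × 0.5 = 0.3535 in.
Total length L = 14 in; A_we = 0.3535 × 14 = 4.949 in².
F_nw = 0.6 F_EXX = 0.6 × 90 = 54 ksi.
φR_n = 0.75 × 54 × 4.949 = 200.4 kips.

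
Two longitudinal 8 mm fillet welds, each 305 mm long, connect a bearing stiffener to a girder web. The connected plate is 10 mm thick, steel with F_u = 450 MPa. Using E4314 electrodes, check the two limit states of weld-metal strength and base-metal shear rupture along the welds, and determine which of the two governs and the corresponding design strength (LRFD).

φR_n ≈ 668 kN (weld metal governs)

E43XX → F_EXX = 430 MPa.
t_e = 0.707 × 8 = 5.656 mm; L = 610 mm.
Weld metal: φR_n = 0.75 × 0.6 × 430 × 5.656 × 610 × 10⁻³ = 667.6 kN.
Base metal (shear rupture): φR_n = 0.75 × 0.6 × 450 × 10 × 610 × 10⁻³ = 1235 kN.
Governing: weld metal.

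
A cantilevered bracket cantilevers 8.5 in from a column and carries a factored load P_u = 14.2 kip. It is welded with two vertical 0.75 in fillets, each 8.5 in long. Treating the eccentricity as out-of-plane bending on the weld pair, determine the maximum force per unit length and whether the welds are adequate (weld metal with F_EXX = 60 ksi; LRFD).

f_max ≈ 5.08 kip/in; adequate

L_w = 2 × 8.5 = 17 in; section modulus (unit throat) S = 2 × L²/6 = 24.08 in².
Direct shear f_v = P/L_w = 14.2/17 = 0.8353 kip/in.
Moment M = P × e = 14.2 × 8.5 = 120.7 kip·in; bending f_b = M/S = 5.012 kip/in.
f_max = √(f_v² + f_b²) = √(0.8353² + 5.012²) = 5.081 kip/in.
φr_n = 0.75 × 0.6 × 60 × (0.707 × 0.75) = 14.32 kip/in → adequate.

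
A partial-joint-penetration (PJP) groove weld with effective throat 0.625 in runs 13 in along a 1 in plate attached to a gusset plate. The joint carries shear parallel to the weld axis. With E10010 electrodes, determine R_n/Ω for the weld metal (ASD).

R_n/Ω ≈ 244 kips

E100XX → F_EXX = 100 ksi.
Effective throat (given) t_e = 0.625 in.
A_we = 0.625 × 13 = 8.125 in².
F_nw = 0.6 F_EXX = 60 ksi.
R_n/Ω = (60 × 8.125) / 2.0 = 243.8 kips.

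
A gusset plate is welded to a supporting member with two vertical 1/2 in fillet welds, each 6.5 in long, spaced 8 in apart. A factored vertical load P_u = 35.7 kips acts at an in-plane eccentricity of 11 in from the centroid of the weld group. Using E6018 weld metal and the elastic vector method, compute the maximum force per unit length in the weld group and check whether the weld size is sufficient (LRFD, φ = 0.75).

f_max ≈ 10.3 kip/in; NOT adequate

E60XX → F_EXX = 60 ksi.
Total weld length L_w = 13 in. Treat welds as unit-width lines.
Polar moment about centroid: J = 2[d³/12 + d(b/2)²] = 2[6.5³/12 + 6.5×4²] = 253.8 in³.
Direct shear f_v = P/L_w = 35.7 / 13 = 2.746 kip/in (vertical).
Torsion M = P·e = 35.7 × 11 = 392.7 kip·in.
Critical point at (x, y) = (4, 3.25) from centroid. f_tx = M·y/J = 5.029 kip/in; f_ty = M·x/J = 6.19 kip/in.
Resultant f_max = √[f_tx² + (f_v + f_ty)²] = √[5.029² + (2.746 + 6.19)²] = 10.25 kip/in.
Capacity per unit length: φr_n = 0.75 × 0.6 × 60 × (0.707 × 0.5) = 9.544 kip/in.
10.25 > 9.544 → NOT adequate.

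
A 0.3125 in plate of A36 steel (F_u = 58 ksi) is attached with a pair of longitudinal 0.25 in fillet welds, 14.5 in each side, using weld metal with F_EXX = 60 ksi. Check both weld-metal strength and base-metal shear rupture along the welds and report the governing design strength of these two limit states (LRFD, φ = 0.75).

φR_n ≈ 138 kips (weld metal governs)

t_e = 0.707 × 0.25 = 0.1767 in; L = 29 in.
Weld metal: φR_n = 0.75 × 0.6 × 60 × 0.1767 × 29 = 138.4 kips.
Base metal (shear rupture): φR_n = 0.75 × 0.6 × 58 × 0.3125 × 29 = 236.5 kips.
Governing: weld metal.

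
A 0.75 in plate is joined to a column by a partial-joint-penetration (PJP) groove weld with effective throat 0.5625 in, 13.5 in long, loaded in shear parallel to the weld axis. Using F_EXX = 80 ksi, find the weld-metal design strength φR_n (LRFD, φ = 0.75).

φR_n ≈ 273 kips

Effective throat (given) t_e = 0.5625 in.
A_we = 0.5625 × 13.5 = 7.594 in².
F_nw = 0.6 F_EXX = 48 ksi.
φR_n = 0.75 × 48 × 7.594 = 273.4 kips.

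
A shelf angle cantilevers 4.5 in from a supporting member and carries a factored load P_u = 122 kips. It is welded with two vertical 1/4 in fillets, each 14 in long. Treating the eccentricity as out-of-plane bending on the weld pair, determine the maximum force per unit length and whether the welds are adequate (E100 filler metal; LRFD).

E100XX → F_EXX = 100 ksi.
L_w = 2 × 14 = 28 in; section modulus (unit throat) S = 2 × L²/6 = 65.33 in².
Direct shear f_v = P/L_w = 122/28 = 4.357 kip/in.
Moment M = P × e = 122 × 4.5 = 549 kip·in; bending f_b = M/S = 8.403 kip/in.
f_max = √(f_v² + f_b²) = √(4.357² + 8.403²) = 9.466 kip/in.
φr_n = 0.75 × 0.6 × 100 × (0.707 × 0.25) = 7.954 kip/in → NOT adequate.

f_max ≈ 9.47 kip/in; NOT adequate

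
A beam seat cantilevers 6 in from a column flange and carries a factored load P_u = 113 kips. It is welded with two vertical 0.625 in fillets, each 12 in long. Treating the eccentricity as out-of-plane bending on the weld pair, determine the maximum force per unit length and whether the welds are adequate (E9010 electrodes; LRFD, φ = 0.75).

E90XX → F_EXX = 90 ksi.
L_w = 2 × 12 = 24 in; section modulus (unit throat) S = 2 × L²/6 = 48 in².
Direct shear f_v = P/L_w = 113/24 = 4.708 kip/in.
Moment M = P × e = 113 × 6 = 678 kip·in; bending f_b = M/S = 14.12 kip/in.
f_max = √(f_v² + f_b²) = √(4.708² + 14.12²) = 14.89 kip/in.
φr_n = 0.75 × 0.6 × 90 × (0.707 × 0.625) = 17.9 kip/in → adequate.

f_max ≈ 14.9 kip/in; adequate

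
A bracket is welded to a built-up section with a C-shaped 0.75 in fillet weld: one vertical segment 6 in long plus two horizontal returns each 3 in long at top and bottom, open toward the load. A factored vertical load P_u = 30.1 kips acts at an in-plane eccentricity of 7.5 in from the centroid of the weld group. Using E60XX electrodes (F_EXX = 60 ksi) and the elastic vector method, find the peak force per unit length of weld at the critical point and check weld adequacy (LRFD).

f_max ≈ 11.8 kip/in; adequate

Total weld length L_w = 12 in. Treat welds as unit-width lines.
Centroid: x̄ = 2×3×1.5 / 12 = 0.75 in from the vertical weld.
Polar moment about centroid: J = I_x + I_y = [6³/12 + 2×3×3²] + [6×0.75² + 2(3³/12 + 3×0.75²)] = 83.25 in³.
Direct shear f_v = P/L_w = 30.1 / 12 = 2.508 kip/in (vertical).
Torsion M = P·e = 30.1 × 7.5 = 225.75 kip·in.
Critical point at (x, y) = (2.25, 3) from centroid. f_tx = M·y/J = 8.135 kip/in; f_ty = M·x/J = 6.101 kip/in.
Resultant f_max = √[f_tx² + (f_v + f_ty)²] = √[8.135² + (2.508 + 6.101)²] = 11.85 kip/in.
Capacity per unit length: φr_n = 0.75 × 0.6 × 60 × (0.707 × 0.75) = 14.32 kip/in.
11.85 ≤ 14.32 → adequate.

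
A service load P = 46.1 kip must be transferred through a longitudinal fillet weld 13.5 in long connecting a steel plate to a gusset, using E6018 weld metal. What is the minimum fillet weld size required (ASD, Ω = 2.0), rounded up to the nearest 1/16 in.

E60XX → F_EXX = 60 ksi.
Total weld length L = 13.5 in.
Required throat t_e = P × Ω / (0.6 F_EXX × L) = 46.1 × 2.0 / (0.6 × 60 × 13.5) = 0.1897 in.
Required leg w = t_e / 0.707 = 0.2683 in → use 5/16 in.

w = 5/16 in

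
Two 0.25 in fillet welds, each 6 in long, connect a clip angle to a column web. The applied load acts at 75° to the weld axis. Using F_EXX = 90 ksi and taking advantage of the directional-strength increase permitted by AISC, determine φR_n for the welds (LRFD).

φR_n ≈ 127 kip

t_e = 0.707 × 0.25 = 0.1767 in; A_we = 0.1767 × 12 = 2.121 in².
Directional factor: 1.0 + 0.5 sin^1.5(75°) = 1.475.
F_nw = 0.6 × 90 × 1.475 = 79.63 ksi.
φR_n = 0.75 × 79.63 × 2.121 = 126.7 kip.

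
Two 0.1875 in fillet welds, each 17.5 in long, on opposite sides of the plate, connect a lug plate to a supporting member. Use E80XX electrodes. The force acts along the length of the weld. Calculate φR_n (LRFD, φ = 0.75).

E80XX → F_EXX = 80 ksi.
Effective throat t_e = 0.707 × 0.1875 = 0.1326 in.
Total length L = 35 in; A_we = 0.1326 × 35 = 4.64 in².
F_nw = 0.6 F_EXX = 0.6 × 80 = 48 ksi.
φR_n = 0.75 × 48 × 4.64 = 167 kip.

φR_n ≈ 167 kip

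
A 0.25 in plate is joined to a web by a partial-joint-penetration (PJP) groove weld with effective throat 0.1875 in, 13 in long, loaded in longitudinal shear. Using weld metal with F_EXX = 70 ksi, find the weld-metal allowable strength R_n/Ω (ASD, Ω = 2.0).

Effective throat (given) t_e = 0.1875 in.
A_we = 0.1875 × 13 = 2.438 in².
F_nw = 0.6 F_EXX = 42 ksi.
R_n/Ω = (42 × 2.438) / 2.0 = 51.19 kips.

R_n/Ω ≈ 51.2 kips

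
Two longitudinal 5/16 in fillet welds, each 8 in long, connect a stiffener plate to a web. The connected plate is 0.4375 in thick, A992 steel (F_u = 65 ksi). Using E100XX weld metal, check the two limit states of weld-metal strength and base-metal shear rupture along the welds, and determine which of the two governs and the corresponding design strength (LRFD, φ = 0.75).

φR_n ≈ 159 kip (weld metal governs)

E100XX → F_EXX = 100 ksi.
t_e = 0.707 × 0.3125 = 0.2209 in; L = 16 in.
Weld metal: φR_n = 0.75 × 0.6 × 100 × 0.2209 × 16 = 159.1 kip.
Base metal (shear rupture): φR_n = 0.75 × 0.6 × 65 × 0.4375 × 16 = 204.8 kip.
Governing: weld metal.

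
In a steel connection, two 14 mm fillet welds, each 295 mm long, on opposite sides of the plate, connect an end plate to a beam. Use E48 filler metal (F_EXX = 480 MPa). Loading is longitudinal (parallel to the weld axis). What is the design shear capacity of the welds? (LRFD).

φR_n ≈ 1260 kN

Effective throat t_e = 0.707 × 14 = 9.898 mm.
Total length L = 590 mm; A_we = 9.898 × 590 = 5840 mm².
F_nw = 0.6 F_EXX = 0.6 × 480 = 288 MPa.
φR_n = 0.75 × 288 × 5840 × 10⁻³ = 1261 kN.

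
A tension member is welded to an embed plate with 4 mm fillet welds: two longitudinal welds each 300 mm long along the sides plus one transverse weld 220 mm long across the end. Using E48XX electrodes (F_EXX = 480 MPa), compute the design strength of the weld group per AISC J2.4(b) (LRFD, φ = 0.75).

φR_n ≈ 513 kN

t_e = 0.707 × 4 = 2.828 mm.
R_nwl = 0.6 × 480 × 2.828 × 600 × 10⁻³ = 488.7 kN (longitudinal, 2 welds).
R_nwt = 0.6 × 480 × 2.828 × 220 × 10⁻³ = 179.2 kN (transverse, base value).
(i) R_nwl + R_nwt = 667.9 kN; (ii) 0.85 R_nwl + 1.5 R_nwt = 684.1 kN.
R_n = max = 684.1 kN [governs: (ii)]; φR_n = 513.1 kN.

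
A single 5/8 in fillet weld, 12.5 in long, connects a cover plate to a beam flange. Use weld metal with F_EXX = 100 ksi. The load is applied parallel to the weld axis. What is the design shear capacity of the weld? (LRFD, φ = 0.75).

φR_n ≈ 249 kips

Effective throat t_e = 0.707 × 0.625 = 0.4419 in.
Total length L = 12.5 in; A_we = 0.4419 × 12.5 = 5.523 in².
F_nw = 0.6 F_EXX = 0.6 × 100 = 60 ksi.
φR_n = 0.75 × 60 × 5.523 = 248.6 kips.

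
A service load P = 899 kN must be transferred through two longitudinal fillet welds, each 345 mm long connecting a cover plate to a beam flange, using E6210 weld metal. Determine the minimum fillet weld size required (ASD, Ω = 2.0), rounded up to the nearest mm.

w = 10 mm

E62XX → F_EXX = 620 MPa.
Total weld length L = 690 mm.
Required throat t_e = P × Ω / (0.6 F_EXX × L) = 899 × 2.0 / (0.6 × 620 × 690 × 10⁻³) = 7.005 mm.
Required leg w = t_e / 0.707 = 9.908 mm → use 10 mm.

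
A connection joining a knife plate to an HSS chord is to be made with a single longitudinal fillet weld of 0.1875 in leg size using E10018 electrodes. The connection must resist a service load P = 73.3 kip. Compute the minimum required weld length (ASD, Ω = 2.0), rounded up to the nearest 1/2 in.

E100XX → F_EXX = 100 ksi.
Throat t_e = 0.707 × 0.1875 = 0.1326 in.
r_n/Ω = (0.6 × 100 × 0.1326) / 2.0 = 3.977 kip/in.
L_req = P / (r_n/Ω) = 73.3 / 3.977 = 18.43 in total.
Round up → use L = 18.5 in.

L = 18.5 in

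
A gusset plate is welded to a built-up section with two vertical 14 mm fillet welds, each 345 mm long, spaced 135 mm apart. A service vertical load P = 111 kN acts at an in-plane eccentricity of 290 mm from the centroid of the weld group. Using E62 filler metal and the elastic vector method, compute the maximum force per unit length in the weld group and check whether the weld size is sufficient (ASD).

f_max ≈ 673 N/mm; adequate

E62XX → F_EXX = 620 MPa.
Total weld length L_w = 690 mm. Treat welds as unit-width lines.
Polar moment about centroid: J = 2[d³/12 + d(b/2)²] = 2[345³/12 + 345×67.5²] = 9988000 mm³.
Direct shear f_v = P/L_w = 111×10³ / 690 = 160.9 N/mm (vertical).
Torsion M = P·e = 111×10³ × 290 = 32190000 N·mm.
Critical point at (x, y) = (67.5, 172.5) from centroid. f_tx = M·y/J = 556 N/mm; f_ty = M·x/J = 217.5 N/mm.
Resultant f_max = √[f_tx² + (f_v + f_ty)²] = √[556² + (160.9 + 217.5)²] = 672.5 N/mm.
Capacity per unit length: r_n/Ω = (1/2.0) × 0.6 × 620 × (0.707 × 14) = 1841 N/mm.
672.5 ≤ 1841 → adequate.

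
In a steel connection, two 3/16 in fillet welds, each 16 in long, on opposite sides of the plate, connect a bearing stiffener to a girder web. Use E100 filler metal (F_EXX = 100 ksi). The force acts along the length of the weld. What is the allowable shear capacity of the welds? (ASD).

R_n/Ω ≈ 127 kip

Effective throat t_e = 0.707 × 0.1875 = 0.1326 in.
Total length L = 32 in; A_we = 0.1326 × 32 = 4.242 in².
F_nw = 0.6 F_EXX = 0.6 × 100 = 60 ksi.
R_n = 60 × 4.242 = 254.5 kip; R_n/Ω = 254.5/2.0 = 127.3 kip.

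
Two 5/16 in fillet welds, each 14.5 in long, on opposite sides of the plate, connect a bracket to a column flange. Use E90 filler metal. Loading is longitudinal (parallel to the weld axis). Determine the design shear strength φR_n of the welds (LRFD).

φR_n ≈ 259 kip

E90XX → F_EXX = 90 ksi.
Effective throat t_e = 0.707 × 0.3125 = 0.2209 in.
Total length L = 29 in; A_we = 0.2209 × 29 = 6.407 in².
F_nw = 0.6 F_EXX = 0.6 × 90 = 54 ksi.
φR_n = 0.75 × 54 × 6.407 = 259.5 kip.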